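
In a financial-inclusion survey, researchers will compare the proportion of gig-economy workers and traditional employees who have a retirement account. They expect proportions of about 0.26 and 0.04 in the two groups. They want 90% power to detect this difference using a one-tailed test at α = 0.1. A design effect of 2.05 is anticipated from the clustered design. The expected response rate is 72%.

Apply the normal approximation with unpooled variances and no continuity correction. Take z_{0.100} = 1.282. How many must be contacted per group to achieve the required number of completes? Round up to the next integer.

n = (z_α + z_β)² · [p₁(1−p₁) + p₂(1−p₂)] / (p₁ − p₂)²
  = (1.282 + 1.282)² · (0.26·0.74 + 0.04·0.96) / (0.22)²
  = (2.564)² · (0.1924 + 0.0384) / 0.0484
  = 6.5741 · 0.2308 / 0.0484
  = 31.35
Design effect: 2.05 × 31.35 = 64.27.
Adjust for 72% response: 64.27 / 0.72 = 89.26.
Round up → n = 90 per group.

n = 90 per group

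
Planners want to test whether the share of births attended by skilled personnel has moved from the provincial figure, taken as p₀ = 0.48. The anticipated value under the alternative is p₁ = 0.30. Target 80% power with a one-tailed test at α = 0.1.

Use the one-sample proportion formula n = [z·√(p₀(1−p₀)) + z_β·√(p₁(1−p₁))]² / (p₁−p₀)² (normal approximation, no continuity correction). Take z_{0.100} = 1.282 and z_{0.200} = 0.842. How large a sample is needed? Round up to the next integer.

n = [z_α·√(p₀q₀) + z_β·√(p₁q₁)]² / (p₁ − p₀)²
  = [1.282·√(0.48·0.52) + 0.842·√(0.30·0.70)]² / (-0.18)²
  = [1.282·0.4996 + 0.842·0.4583]² / 0.0324
  = [1.0263]² / 0.0324
  = 32.51
Round up → n = 33.

n = 33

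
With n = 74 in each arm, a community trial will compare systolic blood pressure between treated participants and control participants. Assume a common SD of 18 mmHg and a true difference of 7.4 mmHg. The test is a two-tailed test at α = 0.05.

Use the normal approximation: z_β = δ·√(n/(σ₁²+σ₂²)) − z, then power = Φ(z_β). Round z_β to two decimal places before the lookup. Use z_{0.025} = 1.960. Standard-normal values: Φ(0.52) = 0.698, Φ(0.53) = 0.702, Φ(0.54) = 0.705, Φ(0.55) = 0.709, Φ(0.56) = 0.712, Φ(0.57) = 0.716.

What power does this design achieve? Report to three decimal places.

z_β = δ·√(n/(σ₁²+σ₂²)) − z_{α/2}
    = 7.4 · √(74/648) − 1.960
    = 7.4 · 0.33793 − 1.960
    = 2.5007 − 1.960 = 0.5407 → 0.54
Power = Φ(0.54) = 0.705.

Power ≈ 0.705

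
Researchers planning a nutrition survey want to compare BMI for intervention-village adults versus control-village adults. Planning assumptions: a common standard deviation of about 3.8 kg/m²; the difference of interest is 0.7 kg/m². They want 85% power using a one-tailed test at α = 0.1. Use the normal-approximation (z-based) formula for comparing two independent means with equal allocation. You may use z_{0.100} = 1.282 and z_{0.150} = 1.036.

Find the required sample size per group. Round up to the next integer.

n = (z_α + z_β)² · (σ₁² + σ₂²) / δ²
  = (1.282 + 1.036)² · (2·3.8² = 28.88) / 0.7²
  = 5.3731 · 28.88 / 0.49
  = 316.69
Round up → n = 317 per group.

n = 317 per group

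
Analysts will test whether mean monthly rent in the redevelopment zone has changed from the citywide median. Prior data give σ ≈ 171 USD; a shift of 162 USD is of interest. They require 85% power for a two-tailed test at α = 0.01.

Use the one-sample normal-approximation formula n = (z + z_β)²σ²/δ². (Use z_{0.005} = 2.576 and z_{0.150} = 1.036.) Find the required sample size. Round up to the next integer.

n = 15

n = (z_{α/2} + z_β)² · σ² / δ²
  = (2.576 + 1.036)² · 171² / 162²
  = 13.0465 · 29241 / 26244
  = 14.54
Round up → n = 15.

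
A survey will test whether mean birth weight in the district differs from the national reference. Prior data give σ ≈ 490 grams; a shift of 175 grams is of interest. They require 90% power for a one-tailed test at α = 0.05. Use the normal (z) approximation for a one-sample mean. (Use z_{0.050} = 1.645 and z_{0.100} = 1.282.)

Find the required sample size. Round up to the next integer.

n = (z_α + z_β)² · σ² / δ²
  = (1.645 + 1.282)² · 490² / 175²
  = 8.5673 · 240100 / 30625
  = 67.17
Round up → n = 68.

n = 68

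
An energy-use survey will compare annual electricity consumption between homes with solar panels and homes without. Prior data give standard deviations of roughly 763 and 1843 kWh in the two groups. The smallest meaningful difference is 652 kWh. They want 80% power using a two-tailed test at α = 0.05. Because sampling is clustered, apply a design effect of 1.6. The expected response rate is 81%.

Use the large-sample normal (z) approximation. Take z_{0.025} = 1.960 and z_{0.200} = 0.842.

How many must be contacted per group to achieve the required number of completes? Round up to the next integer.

n = (z_{α/2} + z_β)² · (σ₁² + σ₂²) / δ²
  = (1.960 + 0.842)² · (763² + 1843² = 3978818) / 652²
  = 7.8512 · 3978818 / 425104
  = 73.48
Design effect: 1.6 × 73.48 = 117.58.
Adjust for 81% response: 117.58 / 0.81 = 145.15.
Round up → n = 146 per group.

n = 146 per group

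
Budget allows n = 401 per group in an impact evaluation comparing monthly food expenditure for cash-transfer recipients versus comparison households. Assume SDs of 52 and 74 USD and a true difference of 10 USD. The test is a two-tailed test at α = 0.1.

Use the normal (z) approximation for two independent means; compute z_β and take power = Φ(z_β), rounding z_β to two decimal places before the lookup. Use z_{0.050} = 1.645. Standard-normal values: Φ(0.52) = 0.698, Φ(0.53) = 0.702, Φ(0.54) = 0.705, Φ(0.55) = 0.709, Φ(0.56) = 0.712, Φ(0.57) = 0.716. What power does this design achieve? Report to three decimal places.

Power ≈ 0.716

z_β = δ·√(n/(σ₁²+σ₂²)) − z_{α/2}
    = 10 · √(401/8180) − 1.645
    = 10 · 0.22141 − 1.645
    = 2.2141 − 1.645 = 0.5691 → 0.57
Power = Φ(0.57) = 0.716.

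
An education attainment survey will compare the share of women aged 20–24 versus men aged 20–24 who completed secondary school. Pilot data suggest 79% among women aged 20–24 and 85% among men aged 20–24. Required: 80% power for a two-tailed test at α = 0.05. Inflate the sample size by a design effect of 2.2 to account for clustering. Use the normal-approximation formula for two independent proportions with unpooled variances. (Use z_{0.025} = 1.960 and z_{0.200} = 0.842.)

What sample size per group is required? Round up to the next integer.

n = (z_{α/2} + z_β)² · [p₁(1−p₁) + p₂(1−p₂)] / (p₁ − p₂)²
  = (1.960 + 0.842)² · (0.79·0.21 + 0.85·0.15) / (-0.06)²
  = (2.802)² · (0.1659 + 0.1275) / 0.0036
  = 7.8512 · 0.2934 / 0.0036
  = 639.87
Design effect: 2.2 × 639.87 = 1407.72.
Round up → n = 1408 per group.

n = 1408 per group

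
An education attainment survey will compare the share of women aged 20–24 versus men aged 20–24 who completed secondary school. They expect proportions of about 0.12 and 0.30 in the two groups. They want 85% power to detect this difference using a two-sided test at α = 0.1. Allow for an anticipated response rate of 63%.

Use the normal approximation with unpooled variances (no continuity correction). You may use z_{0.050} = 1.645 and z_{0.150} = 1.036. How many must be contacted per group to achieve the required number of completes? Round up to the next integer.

n = (z_{α/2} + z_β)² · [p₁(1−p₁) + p₂(1−p₂)] / (p₁ − p₂)²
  = (1.645 + 1.036)² · (0.12·0.88 + 0.30·0.70) / (-0.18)²
  = (2.681)² · (0.1056 + 0.2100) / 0.0324
  = 7.1878 · 0.3156 / 0.0324
  = 70.01
Adjust for 63% response: 70.01 / 0.63 = 111.13.
Round up → n = 112 per group.

n = 112 per group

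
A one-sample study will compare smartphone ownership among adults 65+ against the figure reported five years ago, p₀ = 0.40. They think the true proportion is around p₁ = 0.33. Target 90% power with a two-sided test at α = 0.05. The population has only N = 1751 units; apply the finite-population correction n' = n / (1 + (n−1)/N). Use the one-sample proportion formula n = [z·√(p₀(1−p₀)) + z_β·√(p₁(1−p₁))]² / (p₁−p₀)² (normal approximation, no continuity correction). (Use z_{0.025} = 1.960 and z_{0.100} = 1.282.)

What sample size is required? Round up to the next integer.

n = [z_{α/2}·√(p₀q₀) + z_β·√(p₁q₁)]² / (p₁ − p₀)²
  = [1.960·√(0.40·0.60) + 1.282·√(0.33·0.67)]² / (-0.07)²
  = [1.960·0.4899 + 1.282·0.4702]² / 0.0049
  = [1.5630]² / 0.0049
  = 498.57
Finite-population correction (N = 1751): 498.57 / (1 + (498.57 − 1)/1751) = 388.25.
Round up → n = 389.

n = 389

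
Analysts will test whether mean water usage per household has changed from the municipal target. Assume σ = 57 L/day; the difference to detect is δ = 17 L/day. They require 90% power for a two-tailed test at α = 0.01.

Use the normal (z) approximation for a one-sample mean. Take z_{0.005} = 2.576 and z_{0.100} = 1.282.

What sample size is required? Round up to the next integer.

n = (z_{α/2} + z_β)² · σ² / δ²
  = (2.576 + 1.282)² · 57² / 17²
  = 14.8842 · 3249 / 289
  = 167.33
Round up → n = 168.

n = 168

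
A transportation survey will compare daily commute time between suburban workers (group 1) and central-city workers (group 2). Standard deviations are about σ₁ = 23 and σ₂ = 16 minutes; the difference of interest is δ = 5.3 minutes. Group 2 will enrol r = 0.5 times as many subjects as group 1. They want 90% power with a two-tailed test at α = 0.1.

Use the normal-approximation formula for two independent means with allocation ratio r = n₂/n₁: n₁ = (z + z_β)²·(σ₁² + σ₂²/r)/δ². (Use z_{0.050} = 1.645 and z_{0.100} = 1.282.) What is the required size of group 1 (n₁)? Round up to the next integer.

n₁ = 318

n₁ = (z_{α/2} + z_β)² · (σ₁² + σ₂²/r) / δ²
   = (1.645 + 1.282)² · (23² + 16²/0.5) / 5.3²
   = 8.5673 · (529 + 512) / 28.09
   = 8.5673 · 1041 / 28.09
   = 317.50
Round up → n₁ = 318; n₂ = r·n₁ = 0.5 × 318 = 159.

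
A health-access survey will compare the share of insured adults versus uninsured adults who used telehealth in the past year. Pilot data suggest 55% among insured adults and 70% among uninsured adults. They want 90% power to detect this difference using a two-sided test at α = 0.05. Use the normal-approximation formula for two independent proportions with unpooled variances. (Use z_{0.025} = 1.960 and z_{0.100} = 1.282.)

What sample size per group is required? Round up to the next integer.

n = 214 per group

n = (z_{α/2} + z_β)² · [p₁(1−p₁) + p₂(1−p₂)] / (p₁ − p₂)²
  = (1.960 + 1.282)² · (0.55·0.45 + 0.70·0.30) / (-0.15)²
  = (3.242)² · (0.2475 + 0.2100) / 0.0225
  = 10.5106 · 0.4575 / 0.0225
  = 213.71
Round up → n = 214 per group.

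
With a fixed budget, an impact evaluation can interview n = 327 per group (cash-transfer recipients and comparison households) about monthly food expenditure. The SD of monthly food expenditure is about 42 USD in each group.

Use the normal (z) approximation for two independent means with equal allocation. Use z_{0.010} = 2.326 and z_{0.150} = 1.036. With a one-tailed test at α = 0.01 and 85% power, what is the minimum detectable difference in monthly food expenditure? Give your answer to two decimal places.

δ = (z_α + z_β) · √((σ₁²+σ₂²)/n)
  = (2.326 + 1.036) · √(3528/327)
  = 3.362 · √10.789
  = 3.362 · 3.2847
  = 11.0430

Minimum detectable difference ≈ 11.04 USD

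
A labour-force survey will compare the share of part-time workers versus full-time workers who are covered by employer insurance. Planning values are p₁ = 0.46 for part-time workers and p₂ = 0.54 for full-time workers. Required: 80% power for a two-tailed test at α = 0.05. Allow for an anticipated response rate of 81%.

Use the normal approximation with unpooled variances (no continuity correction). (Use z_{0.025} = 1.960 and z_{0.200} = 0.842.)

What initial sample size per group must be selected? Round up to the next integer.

n = (z_{α/2} + z_β)² · [p₁(1−p₁) + p₂(1−p₂)] / (p₁ − p₂)²
  = (1.960 + 0.842)² · (0.46·0.54 + 0.54·0.46) / (-0.08)²
  = (2.802)² · (0.2484 + 0.2484) / 0.0064
  = 7.8512 · 0.4968 / 0.0064
  = 609.45
Adjust for 81% response: 609.45 / 0.81 = 752.41.
Round up → n = 753 per group.

n = 753 per group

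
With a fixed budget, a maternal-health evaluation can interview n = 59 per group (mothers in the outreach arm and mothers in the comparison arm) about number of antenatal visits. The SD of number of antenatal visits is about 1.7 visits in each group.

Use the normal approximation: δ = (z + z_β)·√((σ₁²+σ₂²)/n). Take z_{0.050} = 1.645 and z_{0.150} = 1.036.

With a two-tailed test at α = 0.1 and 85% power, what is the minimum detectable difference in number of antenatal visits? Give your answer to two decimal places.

Minimum detectable difference ≈ 0.84 visits

δ = (z_{α/2} + z_β) · √((σ₁²+σ₂²)/n)
  = (1.645 + 1.036) · √(5.78/59)
  = 2.681 · √0.09797
  = 2.681 · 0.3130
  = 0.8391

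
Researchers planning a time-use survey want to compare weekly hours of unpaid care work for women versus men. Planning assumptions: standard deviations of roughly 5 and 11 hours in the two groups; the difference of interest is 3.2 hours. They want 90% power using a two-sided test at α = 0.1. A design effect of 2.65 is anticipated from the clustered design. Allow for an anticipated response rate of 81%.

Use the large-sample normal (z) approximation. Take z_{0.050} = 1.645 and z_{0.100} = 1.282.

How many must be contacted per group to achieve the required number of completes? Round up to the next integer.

n = (z_{α/2} + z_β)² · (σ₁² + σ₂²) / δ²
  = (1.645 + 1.282)² · (5² + 11² = 146) / 3.2²
  = 8.5673 · 146 / 10.24
  = 122.15
Design effect: 2.65 × 122.15 = 323.70.
Adjust for 81% response: 323.70 / 0.81 = 399.63.
Round up → n = 400 per group.

n = 400 per group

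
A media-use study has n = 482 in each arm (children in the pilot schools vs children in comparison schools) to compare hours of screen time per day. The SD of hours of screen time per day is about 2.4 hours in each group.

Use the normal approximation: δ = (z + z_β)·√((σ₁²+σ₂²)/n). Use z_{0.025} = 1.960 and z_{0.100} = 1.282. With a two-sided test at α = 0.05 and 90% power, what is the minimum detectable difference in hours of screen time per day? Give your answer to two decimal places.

Minimum detectable difference ≈ 0.50 hours

δ = (z_{α/2} + z_β) · √((σ₁²+σ₂²)/n)
  = (1.960 + 1.282) · √(11.52/482)
  = 3.242 · √0.0239
  = 3.242 · 0.1546
  = 0.5012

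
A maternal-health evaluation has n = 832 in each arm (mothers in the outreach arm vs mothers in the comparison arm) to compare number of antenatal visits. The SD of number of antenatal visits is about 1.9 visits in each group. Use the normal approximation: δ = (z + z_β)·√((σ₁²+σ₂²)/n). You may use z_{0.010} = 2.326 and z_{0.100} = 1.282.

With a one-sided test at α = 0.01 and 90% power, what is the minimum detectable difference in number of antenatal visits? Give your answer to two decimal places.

Minimum detectable difference ≈ 0.34 visits

δ = (z_α + z_β) · √((σ₁²+σ₂²)/n)
  = (2.326 + 1.282) · √(7.22/832)
  = 3.608 · √0.00868
  = 3.608 · 0.0932
  = 0.3361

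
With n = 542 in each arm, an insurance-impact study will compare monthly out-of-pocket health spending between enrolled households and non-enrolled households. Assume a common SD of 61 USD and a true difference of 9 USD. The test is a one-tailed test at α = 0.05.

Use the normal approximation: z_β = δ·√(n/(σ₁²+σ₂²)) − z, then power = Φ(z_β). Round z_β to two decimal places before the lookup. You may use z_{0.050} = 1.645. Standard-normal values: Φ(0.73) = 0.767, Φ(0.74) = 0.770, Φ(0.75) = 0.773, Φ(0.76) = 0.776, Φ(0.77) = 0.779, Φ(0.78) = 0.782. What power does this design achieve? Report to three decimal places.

Power ≈ 0.782

z_β = δ·√(n/(σ₁²+σ₂²)) − z_α
    = 9 · √(542/7442) − 1.645
    = 9 · 0.26987 − 1.645
    = 2.4288 − 1.645 = 0.7838 → 0.78
Power = Φ(0.78) = 0.782.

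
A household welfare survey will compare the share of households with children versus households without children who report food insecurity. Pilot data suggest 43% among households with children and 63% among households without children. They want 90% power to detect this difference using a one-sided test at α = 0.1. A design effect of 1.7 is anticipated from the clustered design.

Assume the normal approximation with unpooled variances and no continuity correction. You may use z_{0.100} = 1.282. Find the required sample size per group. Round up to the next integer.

n = 134 per group

n = (z_α + z_β)² · [p₁(1−p₁) + p₂(1−p₂)] / (p₁ − p₂)²
  = (1.282 + 1.282)² · (0.43·0.57 + 0.63·0.37) / (-0.20)²
  = (2.564)² · (0.2451 + 0.2331) / 0.0400
  = 6.5741 · 0.4782 / 0.0400
  = 78.59
Design effect: 1.7 × 78.59 = 133.61.
Round up → n = 134 per group.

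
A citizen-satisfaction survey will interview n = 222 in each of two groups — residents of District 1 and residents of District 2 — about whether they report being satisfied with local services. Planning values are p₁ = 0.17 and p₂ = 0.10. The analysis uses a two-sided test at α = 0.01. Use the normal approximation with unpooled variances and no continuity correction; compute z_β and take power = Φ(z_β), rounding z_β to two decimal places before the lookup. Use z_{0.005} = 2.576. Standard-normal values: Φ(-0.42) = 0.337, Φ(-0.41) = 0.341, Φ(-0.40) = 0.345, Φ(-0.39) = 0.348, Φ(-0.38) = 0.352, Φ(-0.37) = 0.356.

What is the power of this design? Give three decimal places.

z_β = |p₁−p₂|·√(n/[p₁q₁+p₂q₂]) − z_{α/2}
    = 0.07 · √(222/0.2311) − 2.576
    = 0.07 · 30.9939 − 2.576
    = 2.1696 − 2.576 = -0.4064 → -0.41
Power = Φ(-0.41) = 0.341.

Power ≈ 0.341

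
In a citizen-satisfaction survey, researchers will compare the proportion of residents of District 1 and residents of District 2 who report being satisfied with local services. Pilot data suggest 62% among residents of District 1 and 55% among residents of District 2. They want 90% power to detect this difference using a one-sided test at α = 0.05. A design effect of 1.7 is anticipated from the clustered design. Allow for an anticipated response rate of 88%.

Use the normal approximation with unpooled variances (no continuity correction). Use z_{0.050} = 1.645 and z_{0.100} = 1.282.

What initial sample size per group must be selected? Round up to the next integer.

n = (z_α + z_β)² · [p₁(1−p₁) + p₂(1−p₂)] / (p₁ − p₂)²
  = (1.645 + 1.282)² · (0.62·0.38 + 0.55·0.45) / (0.07)²
  = (2.927)² · (0.2356 + 0.2475) / 0.0049
  = 8.5673 · 0.4831 / 0.0049
  = 844.67
Design effect: 1.7 × 844.67 = 1435.94.
Adjust for 88% response: 1435.94 / 0.88 = 1631.75.
Round up → n = 1632 per group.

n = 1632 per group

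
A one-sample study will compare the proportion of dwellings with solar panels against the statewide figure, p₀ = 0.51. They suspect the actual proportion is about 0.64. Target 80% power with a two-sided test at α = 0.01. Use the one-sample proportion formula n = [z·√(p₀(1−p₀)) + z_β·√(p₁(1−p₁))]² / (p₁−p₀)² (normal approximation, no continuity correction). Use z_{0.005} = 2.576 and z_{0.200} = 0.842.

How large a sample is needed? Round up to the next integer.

n = 170

n = [z_{α/2}·√(p₀q₀) + z_β·√(p₁q₁)]² / (p₁ − p₀)²
  = [2.576·√(0.51·0.49) + 0.842·√(0.64·0.36)]² / (0.13)²
  = [2.576·0.4999 + 0.842·0.4800]² / 0.0169
  = [1.6919]² / 0.0169
  = 169.38
Round up → n = 170.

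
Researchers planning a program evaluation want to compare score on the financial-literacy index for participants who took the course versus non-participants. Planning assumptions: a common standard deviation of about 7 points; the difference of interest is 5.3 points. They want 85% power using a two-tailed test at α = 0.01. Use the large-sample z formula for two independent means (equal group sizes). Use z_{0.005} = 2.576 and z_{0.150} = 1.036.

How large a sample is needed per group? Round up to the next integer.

n = 46 per group

n = (z_{α/2} + z_β)² · (σ₁² + σ₂²) / δ²
  = (2.576 + 1.036)² · (2·7² = 98) / 5.3²
  = 13.0465 · 98 / 28.09
  = 45.52
Round up → n = 46 per group.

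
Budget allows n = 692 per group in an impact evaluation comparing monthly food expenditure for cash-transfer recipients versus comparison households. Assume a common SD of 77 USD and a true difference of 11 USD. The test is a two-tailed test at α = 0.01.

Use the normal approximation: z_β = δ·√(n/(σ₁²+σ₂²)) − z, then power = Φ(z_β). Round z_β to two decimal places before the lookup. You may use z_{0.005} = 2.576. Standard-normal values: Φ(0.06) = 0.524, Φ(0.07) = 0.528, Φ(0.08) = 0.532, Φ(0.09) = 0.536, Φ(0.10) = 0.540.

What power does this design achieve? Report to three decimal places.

Power ≈ 0.532

z_β = δ·√(n/(σ₁²+σ₂²)) − z_{α/2}
    = 11 · √(692/11858) − 2.576
    = 11 · 0.24157 − 2.576
    = 2.6573 − 2.576 = 0.0813 → 0.08
Power = Φ(0.08) = 0.532.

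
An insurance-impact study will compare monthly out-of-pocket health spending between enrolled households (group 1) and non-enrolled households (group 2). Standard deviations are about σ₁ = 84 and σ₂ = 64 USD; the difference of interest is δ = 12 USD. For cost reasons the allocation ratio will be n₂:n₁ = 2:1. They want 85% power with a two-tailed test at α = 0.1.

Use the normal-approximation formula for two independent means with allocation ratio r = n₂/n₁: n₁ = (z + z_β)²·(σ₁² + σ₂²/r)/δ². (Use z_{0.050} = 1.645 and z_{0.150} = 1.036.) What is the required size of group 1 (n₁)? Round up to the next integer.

n₁ = (z_{α/2} + z_β)² · (σ₁² + σ₂²/r) / δ²
   = (1.645 + 1.036)² · (84² + 64²/2) / 12²
   = 7.1878 · (7056 + 2048) / 144
   = 7.1878 · 9104 / 144
   = 454.43
Round up → n₁ = 455; n₂ = r·n₁ = 2 × 455 = 910.

n₁ = 455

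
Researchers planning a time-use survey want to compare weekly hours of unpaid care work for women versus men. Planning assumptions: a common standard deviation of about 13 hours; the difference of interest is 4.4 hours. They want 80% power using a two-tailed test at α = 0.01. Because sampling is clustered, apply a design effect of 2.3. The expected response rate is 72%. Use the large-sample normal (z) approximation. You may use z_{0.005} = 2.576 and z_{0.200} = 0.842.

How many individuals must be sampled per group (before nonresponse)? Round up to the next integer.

n = 652 per group

n = (z_{α/2} + z_β)² · (σ₁² + σ₂²) / δ²
  = (2.576 + 0.842)² · (2·13² = 338) / 4.4²
  = 11.6827 · 338 / 19.36
  = 203.96
Design effect: 2.3 × 203.96 = 469.12.
Adjust for 72% response: 469.12 / 0.72 = 651.55.
Round up → n = 652 per group.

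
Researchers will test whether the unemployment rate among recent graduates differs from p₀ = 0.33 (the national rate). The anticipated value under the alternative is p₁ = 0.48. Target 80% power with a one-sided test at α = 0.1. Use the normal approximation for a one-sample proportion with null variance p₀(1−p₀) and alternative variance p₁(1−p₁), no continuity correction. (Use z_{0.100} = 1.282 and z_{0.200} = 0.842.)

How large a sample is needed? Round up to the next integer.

n = 47

n = [z_α·√(p₀q₀) + z_β·√(p₁q₁)]² / (p₁ − p₀)²
  = [1.282·√(0.33·0.67) + 0.842·√(0.48·0.52)]² / (0.15)²
  = [1.282·0.4702 + 0.842·0.4996]² / 0.0225
  = [1.0235]² / 0.0225
  = 46.56
Round up → n = 47.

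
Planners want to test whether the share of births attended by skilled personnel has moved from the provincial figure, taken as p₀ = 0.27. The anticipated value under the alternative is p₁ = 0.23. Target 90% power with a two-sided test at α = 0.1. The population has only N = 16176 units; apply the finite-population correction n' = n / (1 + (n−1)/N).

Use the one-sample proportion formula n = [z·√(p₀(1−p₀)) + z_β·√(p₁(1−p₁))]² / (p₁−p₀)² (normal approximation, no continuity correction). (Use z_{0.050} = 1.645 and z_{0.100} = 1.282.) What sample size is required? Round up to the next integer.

n = 949

n = [z_{α/2}·√(p₀q₀) + z_β·√(p₁q₁)]² / (p₁ − p₀)²
  = [1.645·√(0.27·0.73) + 1.282·√(0.23·0.77)]² / (-0.04)²
  = [1.645·0.4440 + 1.282·0.4208]² / 0.0016
  = [1.2698]² / 0.0016
  = 1007.78
Finite-population correction (N = 16176): 1007.78 / (1 + (1007.78 − 1)/16176) = 948.73.
Round up → n = 949.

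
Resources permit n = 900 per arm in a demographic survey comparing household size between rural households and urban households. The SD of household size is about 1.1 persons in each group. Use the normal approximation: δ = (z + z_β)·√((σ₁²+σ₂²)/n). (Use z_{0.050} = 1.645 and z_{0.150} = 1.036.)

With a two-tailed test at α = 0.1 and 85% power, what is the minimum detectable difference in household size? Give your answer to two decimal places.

Minimum detectable difference ≈ 0.14 persons

δ = (z_{α/2} + z_β) · √((σ₁²+σ₂²)/n)
  = (1.645 + 1.036) · √(2.42/900)
  = 2.681 · √0.00269
  = 2.681 · 0.0519
  = 0.1390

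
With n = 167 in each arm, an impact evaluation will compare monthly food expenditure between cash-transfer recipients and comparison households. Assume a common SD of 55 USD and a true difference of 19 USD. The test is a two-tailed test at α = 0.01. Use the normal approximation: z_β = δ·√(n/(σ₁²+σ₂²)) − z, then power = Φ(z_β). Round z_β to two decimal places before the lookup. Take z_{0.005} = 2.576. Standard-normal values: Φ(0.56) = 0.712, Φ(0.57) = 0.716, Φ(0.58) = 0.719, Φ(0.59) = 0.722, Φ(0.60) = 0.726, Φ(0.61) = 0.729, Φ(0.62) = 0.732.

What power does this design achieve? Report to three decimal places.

z_β = δ·√(n/(σ₁²+σ₂²)) − z_{α/2}
    = 19 · √(167/6050) − 2.576
    = 19 · 0.16614 − 2.576
    = 3.1567 − 2.576 = 0.5807 → 0.58
Power = Φ(0.58) = 0.719.

Power ≈ 0.719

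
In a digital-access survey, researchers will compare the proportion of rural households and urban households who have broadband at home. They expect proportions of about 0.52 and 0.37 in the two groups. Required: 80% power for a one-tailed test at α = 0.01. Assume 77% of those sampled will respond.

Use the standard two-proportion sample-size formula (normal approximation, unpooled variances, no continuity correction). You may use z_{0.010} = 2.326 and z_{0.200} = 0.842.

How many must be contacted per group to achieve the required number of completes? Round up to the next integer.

n = (z_α + z_β)² · [p₁(1−p₁) + p₂(1−p₂)] / (p₁ − p₂)²
  = (2.326 + 0.842)² · (0.52·0.48 + 0.37·0.63) / (0.15)²
  = (3.168)² · (0.2496 + 0.2331) / 0.0225
  = 10.0362 · 0.4827 / 0.0225
  = 215.31
Adjust for 77% response: 215.31 / 0.77 = 279.62.
Round up → n = 280 per group.

n = 280 per group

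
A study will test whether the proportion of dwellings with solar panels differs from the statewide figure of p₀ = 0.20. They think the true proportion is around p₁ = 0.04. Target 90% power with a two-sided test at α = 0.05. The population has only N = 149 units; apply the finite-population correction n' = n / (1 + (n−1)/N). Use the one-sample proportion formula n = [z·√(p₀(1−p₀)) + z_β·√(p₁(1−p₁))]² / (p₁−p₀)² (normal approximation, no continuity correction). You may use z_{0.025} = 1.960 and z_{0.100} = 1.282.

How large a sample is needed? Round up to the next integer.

n = [z_{α/2}·√(p₀q₀) + z_β·√(p₁q₁)]² / (p₁ − p₀)²
  = [1.960·√(0.20·0.80) + 1.282·√(0.04·0.96)]² / (-0.16)²
  = [1.960·0.4000 + 1.282·0.1960]² / 0.0256
  = [1.0352]² / 0.0256
  = 41.86
Finite-population correction (N = 149): 41.86 / (1 + (41.86 − 1)/149) = 32.85.
Round up → n = 33.

n = 33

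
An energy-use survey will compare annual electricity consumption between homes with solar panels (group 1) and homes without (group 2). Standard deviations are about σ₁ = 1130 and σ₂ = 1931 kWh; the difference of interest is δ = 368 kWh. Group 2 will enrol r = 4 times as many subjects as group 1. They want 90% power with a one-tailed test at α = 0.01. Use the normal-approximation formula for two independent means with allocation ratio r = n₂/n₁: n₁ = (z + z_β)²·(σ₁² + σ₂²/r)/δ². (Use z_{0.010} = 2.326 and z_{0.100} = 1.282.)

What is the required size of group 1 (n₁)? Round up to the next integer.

n₁ = 213

n₁ = (z_α + z_β)² · (σ₁² + σ₂²/r) / δ²
   = (2.326 + 1.282)² · (1130² + 1931²/4) / 368²
   = 13.0177 · (1276900 + 932190.2) / 135424
   = 13.0177 · 2209090.2 / 135424
   = 212.35
Round up → n₁ = 213; n₂ = r·n₁ = 4 × 213 = 852.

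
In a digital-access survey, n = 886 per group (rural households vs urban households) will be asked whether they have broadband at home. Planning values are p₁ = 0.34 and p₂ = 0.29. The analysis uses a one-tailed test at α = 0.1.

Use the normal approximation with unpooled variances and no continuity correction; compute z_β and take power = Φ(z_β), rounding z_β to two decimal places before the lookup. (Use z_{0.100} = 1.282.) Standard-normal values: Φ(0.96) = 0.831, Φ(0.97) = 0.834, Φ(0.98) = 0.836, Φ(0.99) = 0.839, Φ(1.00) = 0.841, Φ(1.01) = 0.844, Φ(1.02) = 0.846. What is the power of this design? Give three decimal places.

Power ≈ 0.839

z_β = |p₁−p₂|·√(n/[p₁q₁+p₂q₂]) − z_α
    = 0.05 · √(886/0.4303) − 1.282
    = 0.05 · 45.3765 − 1.282
    = 2.2688 − 1.282 = 0.9868 → 0.99
Power = Φ(0.99) = 0.839.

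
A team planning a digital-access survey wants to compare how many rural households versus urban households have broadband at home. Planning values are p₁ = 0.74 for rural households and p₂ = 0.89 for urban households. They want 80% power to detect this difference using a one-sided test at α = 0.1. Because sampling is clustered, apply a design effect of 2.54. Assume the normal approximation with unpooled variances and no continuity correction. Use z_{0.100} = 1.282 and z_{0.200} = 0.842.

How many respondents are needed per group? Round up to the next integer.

n = (z_α + z_β)² · [p₁(1−p₁) + p₂(1−p₂)] / (p₁ − p₂)²
  = (1.282 + 0.842)² · (0.74·0.26 + 0.89·0.11) / (-0.15)²
  = (2.124)² · (0.1924 + 0.0979) / 0.0225
  = 4.5114 · 0.2903 / 0.0225
  = 58.21
Design effect: 2.54 × 58.21 = 147.85.
Round up → n = 148 per group.

n = 148 per group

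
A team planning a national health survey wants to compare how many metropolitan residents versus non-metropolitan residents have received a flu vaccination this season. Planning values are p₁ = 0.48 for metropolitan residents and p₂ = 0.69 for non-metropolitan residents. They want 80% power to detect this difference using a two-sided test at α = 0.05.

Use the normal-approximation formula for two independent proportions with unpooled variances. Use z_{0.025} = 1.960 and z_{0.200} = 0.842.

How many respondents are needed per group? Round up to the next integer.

n = 83 per group

n = (z_{α/2} + z_β)² · [p₁(1−p₁) + p₂(1−p₂)] / (p₁ − p₂)²
  = (1.960 + 0.842)² · (0.48·0.52 + 0.69·0.31) / (-0.21)²
  = (2.802)² · (0.2496 + 0.2139) / 0.0441
  = 7.8512 · 0.4635 / 0.0441
  = 82.52
Round up → n = 83 per group.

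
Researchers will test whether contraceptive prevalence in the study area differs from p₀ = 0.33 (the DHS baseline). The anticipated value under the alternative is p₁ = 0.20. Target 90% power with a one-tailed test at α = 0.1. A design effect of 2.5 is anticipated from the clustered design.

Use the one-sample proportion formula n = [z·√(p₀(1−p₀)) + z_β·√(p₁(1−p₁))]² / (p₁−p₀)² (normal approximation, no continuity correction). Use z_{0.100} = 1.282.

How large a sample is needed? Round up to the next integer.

n = [z_α·√(p₀q₀) + z_β·√(p₁q₁)]² / (p₁ − p₀)²
  = [1.282·√(0.33·0.67) + 1.282·√(0.20·0.80)]² / (-0.13)²
  = [1.282·0.4702 + 1.282·0.4000]² / 0.0169
  = [1.1156]² / 0.0169
  = 73.64
Design effect: 2.5 × 73.64 = 184.11.
Round up → n = 185.

n = 185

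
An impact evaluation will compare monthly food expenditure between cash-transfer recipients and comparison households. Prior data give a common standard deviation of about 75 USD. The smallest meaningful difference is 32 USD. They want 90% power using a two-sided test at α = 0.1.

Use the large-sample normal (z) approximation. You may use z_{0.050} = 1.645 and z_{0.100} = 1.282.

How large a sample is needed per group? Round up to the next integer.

n = (z_{α/2} + z_β)² · (σ₁² + σ₂²) / δ²
  = (1.645 + 1.282)² · (2·75² = 11250) / 32²
  = 8.5673 · 11250 / 1024
  = 94.12
Round up → n = 95 per group.

n = 95 per group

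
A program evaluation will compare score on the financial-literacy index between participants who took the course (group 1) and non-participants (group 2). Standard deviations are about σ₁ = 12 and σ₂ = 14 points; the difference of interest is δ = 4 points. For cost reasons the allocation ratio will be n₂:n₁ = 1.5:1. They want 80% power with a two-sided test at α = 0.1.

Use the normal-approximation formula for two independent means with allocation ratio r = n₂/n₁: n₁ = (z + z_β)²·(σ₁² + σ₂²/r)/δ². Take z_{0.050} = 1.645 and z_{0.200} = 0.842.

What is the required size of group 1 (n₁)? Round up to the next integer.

n₁ = (z_{α/2} + z_β)² · (σ₁² + σ₂²/r) / δ²
   = (1.645 + 0.842)² · (12² + 14²/1.5) / 4²
   = 6.1852 · (144 + 130.6667) / 16
   = 6.1852 · 274.6667 / 16
   = 106.18
Round up → n₁ = 107; n₂ = r·n₁ = 1.5 × 107 = 161.

n₁ = 107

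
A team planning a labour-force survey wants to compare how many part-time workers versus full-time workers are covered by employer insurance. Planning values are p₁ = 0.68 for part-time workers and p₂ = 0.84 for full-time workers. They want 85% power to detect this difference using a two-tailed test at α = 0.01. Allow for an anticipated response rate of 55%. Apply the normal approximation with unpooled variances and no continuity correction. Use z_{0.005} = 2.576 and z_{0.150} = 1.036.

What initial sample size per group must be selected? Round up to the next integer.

n = 327 per group

n = (z_{α/2} + z_β)² · [p₁(1−p₁) + p₂(1−p₂)] / (p₁ − p₂)²
  = (2.576 + 1.036)² · (0.68·0.32 + 0.84·0.16) / (-0.16)²
  = (3.612)² · (0.2176 + 0.1344) / 0.0256
  = 13.0465 · 0.3520 / 0.0256
  = 179.39
Adjust for 55% response: 179.39 / 0.55 = 326.16.
Round up → n = 327 per group.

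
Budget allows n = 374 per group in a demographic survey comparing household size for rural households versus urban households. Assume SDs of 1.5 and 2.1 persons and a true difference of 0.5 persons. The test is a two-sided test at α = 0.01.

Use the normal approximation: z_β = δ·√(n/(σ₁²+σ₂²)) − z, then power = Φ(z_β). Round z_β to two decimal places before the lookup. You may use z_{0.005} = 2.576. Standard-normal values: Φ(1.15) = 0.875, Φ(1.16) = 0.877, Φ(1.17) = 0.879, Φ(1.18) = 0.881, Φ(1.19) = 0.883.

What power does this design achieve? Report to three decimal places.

Power ≈ 0.879

z_β = δ·√(n/(σ₁²+σ₂²)) − z_{α/2}
    = 0.5 · √(374/6.66) − 2.576
    = 0.5 · 7.49374 − 2.576
    = 3.7469 − 2.576 = 1.1709 → 1.17
Power = Φ(1.17) = 0.879.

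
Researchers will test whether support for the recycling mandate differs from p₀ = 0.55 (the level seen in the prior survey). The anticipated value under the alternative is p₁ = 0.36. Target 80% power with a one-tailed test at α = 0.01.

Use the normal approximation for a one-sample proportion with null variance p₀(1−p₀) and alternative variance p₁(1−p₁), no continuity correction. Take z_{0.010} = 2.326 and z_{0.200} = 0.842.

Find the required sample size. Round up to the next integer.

n = [z_α·√(p₀q₀) + z_β·√(p₁q₁)]² / (p₁ − p₀)²
  = [2.326·√(0.55·0.45) + 0.842·√(0.36·0.64)]² / (-0.19)²
  = [2.326·0.4975 + 0.842·0.4800]² / 0.0361
  = [1.5613]² / 0.0361
  = 67.53
Round up → n = 68.

n = 68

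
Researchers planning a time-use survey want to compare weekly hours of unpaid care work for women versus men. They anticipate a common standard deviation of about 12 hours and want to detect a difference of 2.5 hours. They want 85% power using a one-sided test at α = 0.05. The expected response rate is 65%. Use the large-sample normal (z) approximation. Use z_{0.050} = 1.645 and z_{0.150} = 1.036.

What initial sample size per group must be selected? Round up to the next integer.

n = (z_α + z_β)² · (σ₁² + σ₂²) / δ²
  = (1.645 + 1.036)² · (2·12² = 288) / 2.5²
  = 7.1878 · 288 / 6.25
  = 331.21
Adjust for 65% response: 331.21 / 0.65 = 509.56.
Round up → n = 510 per group.

n = 510 per group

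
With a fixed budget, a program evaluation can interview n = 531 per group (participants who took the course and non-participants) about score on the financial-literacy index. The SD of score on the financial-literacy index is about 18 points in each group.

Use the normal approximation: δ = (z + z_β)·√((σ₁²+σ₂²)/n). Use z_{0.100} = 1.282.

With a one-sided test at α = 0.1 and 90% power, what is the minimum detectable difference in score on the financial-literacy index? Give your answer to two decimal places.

Minimum detectable difference ≈ 2.83 points

δ = (z_α + z_β) · √((σ₁²+σ₂²)/n)
  = (1.282 + 1.282) · √(648/531)
  = 2.564 · √1.2203
  = 2.564 · 1.1047
  = 2.8324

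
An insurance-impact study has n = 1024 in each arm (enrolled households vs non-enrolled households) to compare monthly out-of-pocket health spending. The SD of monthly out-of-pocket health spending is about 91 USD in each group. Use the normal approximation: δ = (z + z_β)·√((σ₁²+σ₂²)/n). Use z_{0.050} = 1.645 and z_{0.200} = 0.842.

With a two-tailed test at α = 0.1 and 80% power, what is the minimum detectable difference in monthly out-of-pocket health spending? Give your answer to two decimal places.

δ = (z_{α/2} + z_β) · √((σ₁²+σ₂²)/n)
  = (1.645 + 0.842) · √(16562/1024)
  = 2.487 · √16.1738
  = 2.487 · 4.0217
  = 10.0019

Minimum detectable difference ≈ 10.00 USD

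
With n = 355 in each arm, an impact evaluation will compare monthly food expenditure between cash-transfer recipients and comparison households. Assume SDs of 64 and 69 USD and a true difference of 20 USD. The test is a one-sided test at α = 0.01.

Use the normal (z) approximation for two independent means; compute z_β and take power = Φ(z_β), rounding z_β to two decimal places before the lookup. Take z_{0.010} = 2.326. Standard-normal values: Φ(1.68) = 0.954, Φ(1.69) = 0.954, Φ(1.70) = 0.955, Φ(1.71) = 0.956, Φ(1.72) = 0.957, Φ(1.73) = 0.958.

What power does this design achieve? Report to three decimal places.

Power ≈ 0.954

z_β = δ·√(n/(σ₁²+σ₂²)) − z_α
    = 20 · √(355/8857) − 2.326
    = 20 · 0.20020 − 2.326
    = 4.0041 − 2.326 = 1.6781 → 1.68
Power = Φ(1.68) = 0.954.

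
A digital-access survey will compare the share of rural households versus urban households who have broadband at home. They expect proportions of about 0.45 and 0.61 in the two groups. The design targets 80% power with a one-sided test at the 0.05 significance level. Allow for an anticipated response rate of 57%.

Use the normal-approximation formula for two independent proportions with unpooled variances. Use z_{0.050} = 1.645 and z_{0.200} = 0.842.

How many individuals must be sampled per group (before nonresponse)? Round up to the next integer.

n = (z_α + z_β)² · [p₁(1−p₁) + p₂(1−p₂)] / (p₁ − p₂)²
  = (1.645 + 0.842)² · (0.45·0.55 + 0.61·0.39) / (-0.16)²
  = (2.487)² · (0.2475 + 0.2379) / 0.0256
  = 6.1852 · 0.4854 / 0.0256
  = 117.28
Adjust for 57% response: 117.28 / 0.57 = 205.75.
Round up → n = 206 per group.

n = 206 per group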